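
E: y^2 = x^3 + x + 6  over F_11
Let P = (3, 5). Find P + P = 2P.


Doubling: s = (3 x1^2 + a) / (2 y1)
s = (3*3^2 + 1) / (2*5) mod 11 = 5
x3 = s^2 - 2 x1 mod 11 = 5^2 - 2*3 = 8
y3 = s (x1 - x3) - y1 mod 11 = 5 * (3 - 8) - 5 = 3

2P = (8, 3)


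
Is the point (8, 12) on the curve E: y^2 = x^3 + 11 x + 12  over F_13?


Check whether y^2 = x^3 + 11 x + 12 (mod 13) for (x, y) = (8, 12).
LHS: y^2 = 12^2 mod 13 = 1
RHS: x^3 + 11 x + 12 = 8^3 + 11*8 + 12 mod 13 = 1
LHS = RHS

Yes, on the curve


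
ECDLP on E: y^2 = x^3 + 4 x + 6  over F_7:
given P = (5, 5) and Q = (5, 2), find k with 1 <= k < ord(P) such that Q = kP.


Enumerate multiples of P until we hit Q = (5, 2):
  1P = (5, 5)
  2P = (6, 6)
  3P = (4, 3)
  4P = (2, 1)
  5P = (1, 5)
  6P = (1, 2)
  7P = (2, 6)
  8P = (4, 4)
  9P = (6, 1)
  10P = (5, 2)
Match found at i = 10.

k = 10


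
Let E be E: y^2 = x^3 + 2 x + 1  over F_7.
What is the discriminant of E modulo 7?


4 a^3 + 27 b^2 = 4*2^3 + 27*1^2 = 32 + 27 = 59
Delta = -16 * (59) = -944
Delta mod 7 = 1

Delta = 1 (mod 7)


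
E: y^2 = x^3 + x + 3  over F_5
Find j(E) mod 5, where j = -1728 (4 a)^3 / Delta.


Delta = -16(4 a^3 + 27 b^2) mod 5 = 3
-1728 * (4 a)^3 = -1728 * (4*1)^3 mod 5 = 3
j = 3 * 3^(-1) mod 5 = 1

j = 1 (mod 5)


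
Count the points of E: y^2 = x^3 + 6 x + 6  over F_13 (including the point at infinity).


For each x in F_13, count y with y^2 = x^3 + 6 x + 6 mod 13:
  x = 1: RHS = 0, y in [0]  -> 1 point(s)
  x = 2: RHS = 0, y in [0]  -> 1 point(s)
  x = 3: RHS = 12, y in [5, 8]  -> 2 point(s)
  x = 4: RHS = 3, y in [4, 9]  -> 2 point(s)
  x = 7: RHS = 1, y in [1, 12]  -> 2 point(s)
  x = 9: RHS = 9, y in [3, 10]  -> 2 point(s)
  x = 10: RHS = 0, y in [0]  -> 1 point(s)
  x = 11: RHS = 12, y in [5, 8]  -> 2 point(s)
  x = 12: RHS = 12, y in [5, 8]  -> 2 point(s)
Affine points: 15. Add the point at infinity: total = 16.

#E(F_13) = 16


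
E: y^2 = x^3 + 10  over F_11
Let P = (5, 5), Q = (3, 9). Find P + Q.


P != Q, so use the chord formula.
s = (y2 - y1) / (x2 - x1) = (4) / (9) mod 11 = 9
x3 = s^2 - x1 - x2 mod 11 = 9^2 - 5 - 3 = 7
y3 = s (x1 - x3) - y1 mod 11 = 9 * (5 - 7) - 5 = 10

P + Q = (7, 10)


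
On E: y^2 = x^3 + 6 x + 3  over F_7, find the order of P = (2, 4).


Compute successive multiples of P until we hit O:
  1P = (2, 4)
  2P = (5, 5)
  3P = (4, 0)
  4P = (5, 2)
  5P = (2, 3)
  6P = O

ord(P) = 6


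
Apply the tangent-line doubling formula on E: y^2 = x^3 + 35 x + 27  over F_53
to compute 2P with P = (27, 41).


Doubling: s = (3 x1^2 + a) / (2 y1)
s = (3*27^2 + 35) / (2*41) mod 53 = 9
x3 = s^2 - 2 x1 mod 53 = 9^2 - 2*27 = 27
y3 = s (x1 - x3) - y1 mod 53 = 9 * (27 - 27) - 41 = 12

2P = (27, 12)


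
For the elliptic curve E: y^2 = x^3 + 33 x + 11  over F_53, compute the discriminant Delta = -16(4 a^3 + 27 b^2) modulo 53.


4 a^3 + 27 b^2 = 4*33^3 + 27*11^2 = 143748 + 3267 = 147015
Delta = -16 * (147015) = -2352240
Delta mod 53 = 6

Delta = 6 (mod 53)


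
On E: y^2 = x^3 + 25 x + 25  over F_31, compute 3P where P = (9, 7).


k = 3 = 11_2 (binary, LSB first: 11)
Double-and-add from P = (9, 7):
  bit 0 = 1: acc = O + (9, 7) = (9, 7)
  bit 1 = 1: acc = (9, 7) + (22, 1) = (7, 4)

3P = (7, 4)


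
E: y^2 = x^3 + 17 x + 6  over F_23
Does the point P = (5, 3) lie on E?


Check whether y^2 = x^3 + 17 x + 6 (mod 23) for (x, y) = (5, 3).
LHS: y^2 = 3^2 mod 23 = 9
RHS: x^3 + 17 x + 6 = 5^3 + 17*5 + 6 mod 23 = 9
LHS = RHS

Yes, on the curve


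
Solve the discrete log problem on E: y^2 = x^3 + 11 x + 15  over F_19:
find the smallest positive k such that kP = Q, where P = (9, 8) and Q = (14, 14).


Enumerate multiples of P until we hit Q = (14, 14):
  1P = (9, 8)
  2P = (17, 17)
  3P = (10, 17)
  4P = (5, 9)
  5P = (11, 2)
  6P = (8, 8)
  7P = (2, 11)
  8P = (14, 5)
  9P = (7, 6)
  10P = (4, 16)
  11P = (4, 3)
  12P = (7, 13)
  13P = (14, 14)
Match found at i = 13.

k = 13


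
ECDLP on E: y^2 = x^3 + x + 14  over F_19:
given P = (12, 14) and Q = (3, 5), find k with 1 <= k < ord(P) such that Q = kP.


Enumerate multiples of P until we hit Q = (3, 5):
  1P = (12, 14)
  2P = (2, 9)
  3P = (10, 6)
  4P = (13, 1)
  5P = (11, 11)
  6P = (5, 7)
  7P = (3, 14)
  8P = (4, 5)
  9P = (1, 15)
  10P = (17, 2)
  11P = (14, 6)
  12P = (9, 12)
  13P = (9, 7)
  14P = (14, 13)
  15P = (17, 17)
  16P = (1, 4)
  17P = (4, 14)
  18P = (3, 5)
Match found at i = 18.

k = 18


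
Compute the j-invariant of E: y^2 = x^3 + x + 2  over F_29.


Delta = -16(4 a^3 + 27 b^2) mod 29 = 6
-1728 * (4 a)^3 = -1728 * (4*1)^3 mod 29 = 14
j = 14 * 6^(-1) mod 29 = 12

j = 12 (mod 29)


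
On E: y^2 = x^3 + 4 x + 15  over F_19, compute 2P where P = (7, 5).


Doubling: s = (3 x1^2 + a) / (2 y1)
s = (3*7^2 + 4) / (2*5) mod 19 = 17
x3 = s^2 - 2 x1 mod 19 = 17^2 - 2*7 = 9
y3 = s (x1 - x3) - y1 mod 19 = 17 * (7 - 9) - 5 = 18

2P = (9, 18)


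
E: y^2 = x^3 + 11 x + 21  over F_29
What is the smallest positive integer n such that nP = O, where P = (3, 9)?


Compute successive multiples of P until we hit O:
  1P = (3, 9)
  2P = (16, 28)
  3P = (19, 10)
  4P = (1, 2)
  5P = (1, 27)
  6P = (19, 19)
  7P = (16, 1)
  8P = (3, 20)
  ... (continuing to 9P)
  9P = O

ord(P) = 9


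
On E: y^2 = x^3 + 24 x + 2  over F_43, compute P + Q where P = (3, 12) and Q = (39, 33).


P != Q, so use the chord formula.
s = (y2 - y1) / (x2 - x1) = (21) / (36) mod 43 = 40
x3 = s^2 - x1 - x2 mod 43 = 40^2 - 3 - 39 = 10
y3 = s (x1 - x3) - y1 mod 43 = 40 * (3 - 10) - 12 = 9

P + Q = (10, 9)


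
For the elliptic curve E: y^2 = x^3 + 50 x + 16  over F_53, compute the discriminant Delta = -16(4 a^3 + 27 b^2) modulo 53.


4 a^3 + 27 b^2 = 4*50^3 + 27*16^2 = 500000 + 6912 = 506912
Delta = -16 * (506912) = -8110592
Delta mod 53 = 51

Delta = 51 (mod 53)


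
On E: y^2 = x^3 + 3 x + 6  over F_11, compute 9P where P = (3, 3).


k = 9 = 1001_2 (binary, LSB first: 1001)
Double-and-add from P = (3, 3):
  bit 0 = 1: acc = O + (3, 3) = (3, 3)
  bit 1 = 0: acc unchanged = (3, 3)
  bit 2 = 0: acc unchanged = (3, 3)
  bit 3 = 1: acc = (3, 3) + (6, 3) = (2, 8)

9P = (2, 8)


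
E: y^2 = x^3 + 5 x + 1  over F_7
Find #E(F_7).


For each x in F_7, count y with y^2 = x^3 + 5 x + 1 mod 7:
  x = 0: RHS = 1, y in [1, 6]  -> 2 point(s)
  x = 1: RHS = 0, y in [0]  -> 1 point(s)
  x = 3: RHS = 1, y in [1, 6]  -> 2 point(s)
  x = 4: RHS = 1, y in [1, 6]  -> 2 point(s)
  x = 5: RHS = 4, y in [2, 5]  -> 2 point(s)
  x = 6: RHS = 2, y in [3, 4]  -> 2 point(s)
Affine points: 11. Add the point at infinity: total = 12.

#E(F_7) = 12


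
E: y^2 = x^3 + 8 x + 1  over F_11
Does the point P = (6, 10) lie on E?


Check whether y^2 = x^3 + 8 x + 1 (mod 11) for (x, y) = (6, 10).
LHS: y^2 = 10^2 mod 11 = 1
RHS: x^3 + 8 x + 1 = 6^3 + 8*6 + 1 mod 11 = 1
LHS = RHS

Yes, on the curve


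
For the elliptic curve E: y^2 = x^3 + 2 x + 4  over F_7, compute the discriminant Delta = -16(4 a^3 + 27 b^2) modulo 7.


4 a^3 + 27 b^2 = 4*2^3 + 27*4^2 = 32 + 432 = 464
Delta = -16 * (464) = -7424
Delta mod 7 = 3

Delta = 3 (mod 7)


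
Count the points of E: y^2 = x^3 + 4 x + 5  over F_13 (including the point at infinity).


For each x in F_13, count y with y^2 = x^3 + 4 x + 5 mod 13:
  x = 1: RHS = 10, y in [6, 7]  -> 2 point(s)
  x = 7: RHS = 12, y in [5, 8]  -> 2 point(s)
  x = 8: RHS = 3, y in [4, 9]  -> 2 point(s)
  x = 9: RHS = 3, y in [4, 9]  -> 2 point(s)
  x = 12: RHS = 0, y in [0]  -> 1 point(s)
Affine points: 9. Add the point at infinity: total = 10.

#E(F_13) = 10


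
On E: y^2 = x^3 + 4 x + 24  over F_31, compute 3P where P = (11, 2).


k = 3 = 11_2 (binary, LSB first: 11)
Double-and-add from P = (11, 2):
  bit 0 = 1: acc = O + (11, 2) = (11, 2)
  bit 1 = 1: acc = (11, 2) + (28, 27) = (8, 17)

3P = (8, 17)


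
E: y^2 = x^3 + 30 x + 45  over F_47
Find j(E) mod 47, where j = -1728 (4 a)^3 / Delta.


Delta = -16(4 a^3 + 27 b^2) mod 47 = 13
-1728 * (4 a)^3 = -1728 * (4*30)^3 mod 47 = 25
j = 25 * 13^(-1) mod 47 = 20

j = 20 (mod 47)


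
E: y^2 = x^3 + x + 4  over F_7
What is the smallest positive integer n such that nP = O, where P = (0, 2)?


Compute successive multiples of P until we hit O:
  1P = (0, 2)
  2P = (4, 4)
  3P = (5, 6)
  4P = (6, 3)
  5P = (2, 0)
  6P = (6, 4)
  7P = (5, 1)
  8P = (4, 3)
  ... (continuing to 10P)
  10P = O

ord(P) = 10


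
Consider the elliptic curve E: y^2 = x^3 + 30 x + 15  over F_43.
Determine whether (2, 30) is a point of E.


Check whether y^2 = x^3 + 30 x + 15 (mod 43) for (x, y) = (2, 30).
LHS: y^2 = 30^2 mod 43 = 40
RHS: x^3 + 30 x + 15 = 2^3 + 30*2 + 15 mod 43 = 40
LHS = RHS

Yes, on the curve


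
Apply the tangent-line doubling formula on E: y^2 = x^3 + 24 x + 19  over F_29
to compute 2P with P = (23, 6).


Doubling: s = (3 x1^2 + a) / (2 y1)
s = (3*23^2 + 24) / (2*6) mod 29 = 11
x3 = s^2 - 2 x1 mod 29 = 11^2 - 2*23 = 17
y3 = s (x1 - x3) - y1 mod 29 = 11 * (23 - 17) - 6 = 2

2P = (17, 2)


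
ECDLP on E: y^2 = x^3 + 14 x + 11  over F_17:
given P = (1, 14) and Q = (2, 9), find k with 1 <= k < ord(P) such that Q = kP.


Enumerate multiples of P until we hit Q = (2, 9):
  1P = (1, 14)
  2P = (15, 3)
  3P = (5, 11)
  4P = (2, 8)
  5P = (16, 8)
  6P = (9, 13)
  7P = (11, 0)
  8P = (9, 4)
  9P = (16, 9)
  10P = (2, 9)
Match found at i = 10.

k = 10


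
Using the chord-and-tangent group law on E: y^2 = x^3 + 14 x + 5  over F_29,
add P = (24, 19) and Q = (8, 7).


P != Q, so use the chord formula.
s = (y2 - y1) / (x2 - x1) = (17) / (13) mod 29 = 8
x3 = s^2 - x1 - x2 mod 29 = 8^2 - 24 - 8 = 3
y3 = s (x1 - x3) - y1 mod 29 = 8 * (24 - 3) - 19 = 4

P + Q = (3, 4)


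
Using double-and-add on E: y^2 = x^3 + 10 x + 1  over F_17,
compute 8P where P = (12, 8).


k = 8 = 1000_2 (binary, LSB first: 0001)
Double-and-add from P = (12, 8):
  bit 0 = 0: acc unchanged = O
  bit 1 = 0: acc unchanged = O
  bit 2 = 0: acc unchanged = O
  bit 3 = 1: acc = O + (0, 16) = (0, 16)

8P = (0, 16)


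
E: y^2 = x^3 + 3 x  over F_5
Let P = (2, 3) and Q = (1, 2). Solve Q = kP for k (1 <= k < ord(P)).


Enumerate multiples of P until we hit Q = (1, 2):
  1P = (2, 3)
  2P = (1, 2)
Match found at i = 2.

k = 2


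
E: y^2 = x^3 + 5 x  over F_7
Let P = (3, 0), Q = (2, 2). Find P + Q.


P != Q, so use the chord formula.
s = (y2 - y1) / (x2 - x1) = (2) / (6) mod 7 = 5
x3 = s^2 - x1 - x2 mod 7 = 5^2 - 3 - 2 = 6
y3 = s (x1 - x3) - y1 mod 7 = 5 * (3 - 6) - 0 = 6

P + Q = (6, 6)


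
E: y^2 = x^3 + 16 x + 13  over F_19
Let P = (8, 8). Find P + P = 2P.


Doubling: s = (3 x1^2 + a) / (2 y1)
s = (3*8^2 + 16) / (2*8) mod 19 = 13
x3 = s^2 - 2 x1 mod 19 = 13^2 - 2*8 = 1
y3 = s (x1 - x3) - y1 mod 19 = 13 * (8 - 1) - 8 = 7

2P = (1, 7)


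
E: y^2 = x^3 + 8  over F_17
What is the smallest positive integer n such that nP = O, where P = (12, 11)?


Compute successive multiples of P until we hit O:
  1P = (12, 11)
  2P = (14, 10)
  3P = (4, 2)
  4P = (2, 13)
  5P = (1, 14)
  6P = (0, 12)
  7P = (3, 1)
  8P = (11, 9)
  ... (continuing to 18P)
  18P = O

ord(P) = 18


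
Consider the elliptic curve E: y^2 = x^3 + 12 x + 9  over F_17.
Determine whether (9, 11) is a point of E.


Check whether y^2 = x^3 + 12 x + 9 (mod 17) for (x, y) = (9, 11).
LHS: y^2 = 11^2 mod 17 = 2
RHS: x^3 + 12 x + 9 = 9^3 + 12*9 + 9 mod 17 = 13
LHS != RHS

No, not on the curve


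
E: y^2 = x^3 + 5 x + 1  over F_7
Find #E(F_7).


For each x in F_7, count y with y^2 = x^3 + 5 x + 1 mod 7:
  x = 0: RHS = 1, y in [1, 6]  -> 2 point(s)
  x = 1: RHS = 0, y in [0]  -> 1 point(s)
  x = 3: RHS = 1, y in [1, 6]  -> 2 point(s)
  x = 4: RHS = 1, y in [1, 6]  -> 2 point(s)
  x = 5: RHS = 4, y in [2, 5]  -> 2 point(s)
  x = 6: RHS = 2, y in [3, 4]  -> 2 point(s)
Affine points: 11. Add the point at infinity: total = 12.

#E(F_7) = 12


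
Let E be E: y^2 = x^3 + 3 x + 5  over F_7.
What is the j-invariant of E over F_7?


Delta = -16(4 a^3 + 27 b^2) mod 7 = 2
-1728 * (4 a)^3 = -1728 * (4*3)^3 mod 7 = 6
j = 6 * 2^(-1) mod 7 = 3

j = 3 (mod 7)


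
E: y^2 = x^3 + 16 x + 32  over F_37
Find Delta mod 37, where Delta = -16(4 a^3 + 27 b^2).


4 a^3 + 27 b^2 = 4*16^3 + 27*32^2 = 16384 + 27648 = 44032
Delta = -16 * (44032) = -704512
Delta mod 37 = 5

Delta = 5 (mod 37)


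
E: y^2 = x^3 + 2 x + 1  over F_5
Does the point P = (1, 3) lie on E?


Check whether y^2 = x^3 + 2 x + 1 (mod 5) for (x, y) = (1, 3).
LHS: y^2 = 3^2 mod 5 = 4
RHS: x^3 + 2 x + 1 = 1^3 + 2*1 + 1 mod 5 = 4
LHS = RHS

Yes, on the curve


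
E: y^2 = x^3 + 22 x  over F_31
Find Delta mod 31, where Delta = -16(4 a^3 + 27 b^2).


4 a^3 + 27 b^2 = 4*22^3 + 27*0^2 = 42592 + 0 = 42592
Delta = -16 * (42592) = -681472
Delta mod 31 = 1

Delta = 1 (mod 31)


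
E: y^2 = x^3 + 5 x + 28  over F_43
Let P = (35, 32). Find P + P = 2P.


Doubling: s = (3 x1^2 + a) / (2 y1)
s = (3*35^2 + 5) / (2*32) mod 43 = 36
x3 = s^2 - 2 x1 mod 43 = 36^2 - 2*35 = 22
y3 = s (x1 - x3) - y1 mod 43 = 36 * (35 - 22) - 32 = 6

2P = (22, 6)


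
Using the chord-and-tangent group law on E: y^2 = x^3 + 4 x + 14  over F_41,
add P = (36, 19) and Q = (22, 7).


P != Q, so use the chord formula.
s = (y2 - y1) / (x2 - x1) = (29) / (27) mod 41 = 36
x3 = s^2 - x1 - x2 mod 41 = 36^2 - 36 - 22 = 8
y3 = s (x1 - x3) - y1 mod 41 = 36 * (36 - 8) - 19 = 5

P + Q = (8, 5)


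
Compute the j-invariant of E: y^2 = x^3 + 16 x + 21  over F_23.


Delta = -16(4 a^3 + 27 b^2) mod 23 = 7
-1728 * (4 a)^3 = -1728 * (4*16)^3 mod 23 = 7
j = 7 * 7^(-1) mod 23 = 1

j = 1 (mod 23)


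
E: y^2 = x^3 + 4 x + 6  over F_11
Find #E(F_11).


For each x in F_11, count y with y^2 = x^3 + 4 x + 6 mod 11:
  x = 1: RHS = 0, y in [0]  -> 1 point(s)
  x = 2: RHS = 0, y in [0]  -> 1 point(s)
  x = 3: RHS = 1, y in [1, 10]  -> 2 point(s)
  x = 4: RHS = 9, y in [3, 8]  -> 2 point(s)
  x = 6: RHS = 4, y in [2, 9]  -> 2 point(s)
  x = 7: RHS = 3, y in [5, 6]  -> 2 point(s)
  x = 8: RHS = 0, y in [0]  -> 1 point(s)
  x = 9: RHS = 1, y in [1, 10]  -> 2 point(s)
  x = 10: RHS = 1, y in [1, 10]  -> 2 point(s)
Affine points: 15. Add the point at infinity: total = 16.

#E(F_11) = 16


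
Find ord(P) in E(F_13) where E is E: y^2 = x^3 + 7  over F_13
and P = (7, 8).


Compute successive multiples of P until we hit O:
  1P = (7, 8)
  2P = (8, 8)
  3P = (11, 5)
  4P = (11, 8)
  5P = (8, 5)
  6P = (7, 5)
  7P = O

ord(P) = 7


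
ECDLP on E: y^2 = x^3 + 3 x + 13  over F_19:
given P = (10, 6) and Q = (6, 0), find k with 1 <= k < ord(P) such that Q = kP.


Enumerate multiples of P until we hit Q = (6, 0):
  1P = (10, 6)
  2P = (6, 0)
Match found at i = 2.

k = 2


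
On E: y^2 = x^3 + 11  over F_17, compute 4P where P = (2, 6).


k = 4 = 100_2 (binary, LSB first: 001)
Double-and-add from P = (2, 6):
  bit 0 = 0: acc unchanged = O
  bit 1 = 0: acc unchanged = O
  bit 2 = 1: acc = O + (14, 1) = (14, 1)

4P = (14, 1)


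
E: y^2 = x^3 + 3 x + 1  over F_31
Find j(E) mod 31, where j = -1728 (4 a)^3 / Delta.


Delta = -16(4 a^3 + 27 b^2) mod 31 = 10
-1728 * (4 a)^3 = -1728 * (4*3)^3 mod 31 = 29
j = 29 * 10^(-1) mod 31 = 6

j = 6 (mod 31)


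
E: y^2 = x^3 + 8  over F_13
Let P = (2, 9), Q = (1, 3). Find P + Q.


P != Q, so use the chord formula.
s = (y2 - y1) / (x2 - x1) = (7) / (12) mod 13 = 6
x3 = s^2 - x1 - x2 mod 13 = 6^2 - 2 - 1 = 7
y3 = s (x1 - x3) - y1 mod 13 = 6 * (2 - 7) - 9 = 0

P + Q = (7, 0)


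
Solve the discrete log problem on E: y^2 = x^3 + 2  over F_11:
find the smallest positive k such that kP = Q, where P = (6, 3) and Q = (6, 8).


Enumerate multiples of P until we hit Q = (6, 8):
  1P = (6, 3)
  2P = (4, 0)
  3P = (6, 8)
Match found at i = 3.

k = 3


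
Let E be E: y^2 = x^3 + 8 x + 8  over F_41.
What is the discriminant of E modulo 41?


4 a^3 + 27 b^2 = 4*8^3 + 27*8^2 = 2048 + 1728 = 3776
Delta = -16 * (3776) = -60416
Delta mod 41 = 18

Delta = 18 (mod 41)


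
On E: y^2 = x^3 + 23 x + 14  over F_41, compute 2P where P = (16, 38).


k = 2 = 10_2 (binary, LSB first: 01)
Double-and-add from P = (16, 38):
  bit 0 = 0: acc unchanged = O
  bit 1 = 1: acc = O + (13, 38) = (13, 38)

2P = (13, 38)


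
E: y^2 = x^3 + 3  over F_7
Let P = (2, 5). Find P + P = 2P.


Doubling: s = (3 x1^2 + a) / (2 y1)
s = (3*2^2 + 0) / (2*5) mod 7 = 4
x3 = s^2 - 2 x1 mod 7 = 4^2 - 2*2 = 5
y3 = s (x1 - x3) - y1 mod 7 = 4 * (2 - 5) - 5 = 4

2P = (5, 4)


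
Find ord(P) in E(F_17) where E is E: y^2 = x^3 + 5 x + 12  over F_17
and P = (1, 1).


Compute successive multiples of P until we hit O:
  1P = (1, 1)
  2P = (14, 15)
  3P = (10, 5)
  4P = (2, 8)
  5P = (12, 7)
  6P = (5, 3)
  7P = (7, 13)
  8P = (13, 9)
  ... (continuing to 21P)
  21P = O

ord(P) = 21


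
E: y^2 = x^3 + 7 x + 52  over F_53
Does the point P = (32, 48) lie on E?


Check whether y^2 = x^3 + 7 x + 52 (mod 53) for (x, y) = (32, 48).
LHS: y^2 = 48^2 mod 53 = 25
RHS: x^3 + 7 x + 52 = 32^3 + 7*32 + 52 mod 53 = 25
LHS = RHS

Yes, on the curve


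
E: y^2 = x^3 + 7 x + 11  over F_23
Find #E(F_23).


For each x in F_23, count y with y^2 = x^3 + 7 x + 11 mod 23:
  x = 3: RHS = 13, y in [6, 17]  -> 2 point(s)
  x = 6: RHS = 16, y in [4, 19]  -> 2 point(s)
  x = 7: RHS = 12, y in [9, 14]  -> 2 point(s)
  x = 8: RHS = 4, y in [2, 21]  -> 2 point(s)
  x = 10: RHS = 0, y in [0]  -> 1 point(s)
  x = 11: RHS = 16, y in [4, 19]  -> 2 point(s)
  x = 12: RHS = 6, y in [11, 12]  -> 2 point(s)
  x = 14: RHS = 1, y in [1, 22]  -> 2 point(s)
  x = 15: RHS = 18, y in [8, 15]  -> 2 point(s)
  x = 17: RHS = 6, y in [11, 12]  -> 2 point(s)
  x = 18: RHS = 12, y in [9, 14]  -> 2 point(s)
  x = 20: RHS = 9, y in [3, 20]  -> 2 point(s)
  x = 21: RHS = 12, y in [9, 14]  -> 2 point(s)
  x = 22: RHS = 3, y in [7, 16]  -> 2 point(s)
Affine points: 27. Add the point at infinity: total = 28.

#E(F_23) = 28


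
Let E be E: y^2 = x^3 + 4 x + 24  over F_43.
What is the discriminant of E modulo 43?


4 a^3 + 27 b^2 = 4*4^3 + 27*24^2 = 256 + 15552 = 15808
Delta = -16 * (15808) = -252928
Delta mod 43 = 41

Delta = 41 (mod 43)


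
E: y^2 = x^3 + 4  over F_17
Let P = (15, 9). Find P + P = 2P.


Doubling: s = (3 x1^2 + a) / (2 y1)
s = (3*15^2 + 0) / (2*9) mod 17 = 12
x3 = s^2 - 2 x1 mod 17 = 12^2 - 2*15 = 12
y3 = s (x1 - x3) - y1 mod 17 = 12 * (15 - 12) - 9 = 10

2P = (12, 10)


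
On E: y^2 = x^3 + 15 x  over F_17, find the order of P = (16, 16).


Compute successive multiples of P until we hit O:
  1P = (16, 16)
  2P = (15, 9)
  3P = (1, 4)
  4P = (2, 2)
  5P = (0, 0)
  6P = (2, 15)
  7P = (1, 13)
  8P = (15, 8)
  ... (continuing to 10P)
  10P = O

ord(P) = 10


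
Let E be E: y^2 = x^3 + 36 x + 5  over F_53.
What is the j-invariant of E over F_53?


Delta = -16(4 a^3 + 27 b^2) mod 53 = 48
-1728 * (4 a)^3 = -1728 * (4*36)^3 mod 53 = 39
j = 39 * 48^(-1) mod 53 = 24

j = 24 (mod 53)


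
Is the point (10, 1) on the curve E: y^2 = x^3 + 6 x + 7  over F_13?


Check whether y^2 = x^3 + 6 x + 7 (mod 13) for (x, y) = (10, 1).
LHS: y^2 = 1^2 mod 13 = 1
RHS: x^3 + 6 x + 7 = 10^3 + 6*10 + 7 mod 13 = 1
LHS = RHS

Yes, on the curve


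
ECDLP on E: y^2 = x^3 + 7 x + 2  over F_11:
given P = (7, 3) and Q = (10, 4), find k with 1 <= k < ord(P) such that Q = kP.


Enumerate multiples of P until we hit Q = (10, 4):
  1P = (7, 3)
  2P = (8, 8)
  3P = (10, 4)
Match found at i = 3.

k = 3


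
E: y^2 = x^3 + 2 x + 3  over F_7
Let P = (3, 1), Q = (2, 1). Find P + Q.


P != Q, so use the chord formula.
s = (y2 - y1) / (x2 - x1) = (0) / (6) mod 7 = 0
x3 = s^2 - x1 - x2 mod 7 = 0^2 - 3 - 2 = 2
y3 = s (x1 - x3) - y1 mod 7 = 0 * (3 - 2) - 1 = 6

P + Q = (2, 6)


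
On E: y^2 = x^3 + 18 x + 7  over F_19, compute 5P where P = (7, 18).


k = 5 = 101_2 (binary, LSB first: 101)
Double-and-add from P = (7, 18):
  bit 0 = 1: acc = O + (7, 18) = (7, 18)
  bit 1 = 0: acc unchanged = (7, 18)
  bit 2 = 1: acc = (7, 18) + (11, 4) = (18, 11)

5P = (18, 11)


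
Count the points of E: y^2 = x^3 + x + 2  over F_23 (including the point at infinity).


For each x in F_23, count y with y^2 = x^3 + 1 x + 2 mod 23:
  x = 0: RHS = 2, y in [5, 18]  -> 2 point(s)
  x = 1: RHS = 4, y in [2, 21]  -> 2 point(s)
  x = 2: RHS = 12, y in [9, 14]  -> 2 point(s)
  x = 3: RHS = 9, y in [3, 20]  -> 2 point(s)
  x = 4: RHS = 1, y in [1, 22]  -> 2 point(s)
  x = 8: RHS = 16, y in [4, 19]  -> 2 point(s)
  x = 9: RHS = 4, y in [2, 21]  -> 2 point(s)
  x = 10: RHS = 0, y in [0]  -> 1 point(s)
  x = 13: RHS = 4, y in [2, 21]  -> 2 point(s)
  x = 14: RHS = 0, y in [0]  -> 1 point(s)
  x = 19: RHS = 3, y in [7, 16]  -> 2 point(s)
  x = 20: RHS = 18, y in [8, 15]  -> 2 point(s)
  x = 22: RHS = 0, y in [0]  -> 1 point(s)
Affine points: 23. Add the point at infinity: total = 24.

#E(F_23) = 24


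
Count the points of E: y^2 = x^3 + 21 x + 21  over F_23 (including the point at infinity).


For each x in F_23, count y with y^2 = x^3 + 21 x + 21 mod 23:
  x = 2: RHS = 2, y in [5, 18]  -> 2 point(s)
  x = 4: RHS = 8, y in [10, 13]  -> 2 point(s)
  x = 6: RHS = 18, y in [8, 15]  -> 2 point(s)
  x = 10: RHS = 12, y in [9, 14]  -> 2 point(s)
  x = 12: RHS = 0, y in [0]  -> 1 point(s)
  x = 14: RHS = 0, y in [0]  -> 1 point(s)
  x = 15: RHS = 8, y in [10, 13]  -> 2 point(s)
  x = 17: RHS = 1, y in [1, 22]  -> 2 point(s)
  x = 20: RHS = 0, y in [0]  -> 1 point(s)
Affine points: 15. Add the point at infinity: total = 16.

#E(F_23) = 16


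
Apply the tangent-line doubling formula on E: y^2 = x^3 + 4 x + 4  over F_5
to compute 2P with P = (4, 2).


Doubling: s = (3 x1^2 + a) / (2 y1)
s = (3*4^2 + 4) / (2*2) mod 5 = 3
x3 = s^2 - 2 x1 mod 5 = 3^2 - 2*4 = 1
y3 = s (x1 - x3) - y1 mod 5 = 3 * (4 - 1) - 2 = 2

2P = (1, 2)


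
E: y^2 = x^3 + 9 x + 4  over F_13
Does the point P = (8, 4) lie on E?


Check whether y^2 = x^3 + 9 x + 4 (mod 13) for (x, y) = (8, 4).
LHS: y^2 = 4^2 mod 13 = 3
RHS: x^3 + 9 x + 4 = 8^3 + 9*8 + 4 mod 13 = 3
LHS = RHS

Yes, on the curve


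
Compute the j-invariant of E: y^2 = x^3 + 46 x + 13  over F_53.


Delta = -16(4 a^3 + 27 b^2) mod 53 = 36
-1728 * (4 a)^3 = -1728 * (4*46)^3 mod 53 = 2
j = 2 * 36^(-1) mod 53 = 3

j = 3 (mod 53)


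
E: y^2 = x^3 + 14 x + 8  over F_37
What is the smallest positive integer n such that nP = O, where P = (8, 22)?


Compute successive multiples of P until we hit O:
  1P = (8, 22)
  2P = (30, 23)
  3P = (24, 21)
  4P = (17, 4)
  5P = (16, 31)
  6P = (16, 6)
  7P = (17, 33)
  8P = (24, 16)
  ... (continuing to 11P)
  11P = O

ord(P) = 11


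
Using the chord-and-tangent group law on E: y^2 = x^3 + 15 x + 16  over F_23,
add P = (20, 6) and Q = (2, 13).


P != Q, so use the chord formula.
s = (y2 - y1) / (x2 - x1) = (7) / (5) mod 23 = 6
x3 = s^2 - x1 - x2 mod 23 = 6^2 - 20 - 2 = 14
y3 = s (x1 - x3) - y1 mod 23 = 6 * (20 - 14) - 6 = 7

P + Q = (14, 7)


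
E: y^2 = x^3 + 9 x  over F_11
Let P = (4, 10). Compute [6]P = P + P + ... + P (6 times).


k = 6 = 110_2 (binary, LSB first: 011)
Double-and-add from P = (4, 10):
  bit 0 = 0: acc unchanged = O
  bit 1 = 1: acc = O + (4, 1) = (4, 1)
  bit 2 = 1: acc = (4, 1) + (4, 10) = O

6P = O


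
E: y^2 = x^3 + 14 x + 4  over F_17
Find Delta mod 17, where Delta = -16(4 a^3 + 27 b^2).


4 a^3 + 27 b^2 = 4*14^3 + 27*4^2 = 10976 + 432 = 11408
Delta = -16 * (11408) = -182528
Delta mod 17 = 1

Delta = 1 (mod 17)


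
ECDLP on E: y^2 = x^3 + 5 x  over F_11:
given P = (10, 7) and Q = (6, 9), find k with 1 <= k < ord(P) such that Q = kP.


Enumerate multiples of P until we hit Q = (6, 9):
  1P = (10, 7)
  2P = (3, 8)
  3P = (7, 2)
  4P = (9, 2)
  5P = (6, 2)
  6P = (0, 0)
  7P = (6, 9)
Match found at i = 7.

k = 7


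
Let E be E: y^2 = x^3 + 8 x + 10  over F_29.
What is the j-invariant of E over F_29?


Delta = -16(4 a^3 + 27 b^2) mod 29 = 12
-1728 * (4 a)^3 = -1728 * (4*8)^3 mod 29 = 5
j = 5 * 12^(-1) mod 29 = 27

j = 27 (mod 29)


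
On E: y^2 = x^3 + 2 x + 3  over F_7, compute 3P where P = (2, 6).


k = 3 = 11_2 (binary, LSB first: 11)
Double-and-add from P = (2, 6):
  bit 0 = 1: acc = O + (2, 6) = (2, 6)
  bit 1 = 1: acc = (2, 6) + (3, 1) = (6, 0)

3P = (6, 0)


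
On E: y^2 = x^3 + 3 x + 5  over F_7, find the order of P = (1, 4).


Compute successive multiples of P until we hit O:
  1P = (1, 4)
  2P = (6, 1)
  3P = (4, 2)
  4P = (4, 5)
  5P = (6, 6)
  6P = (1, 3)
  7P = O

ord(P) = 7


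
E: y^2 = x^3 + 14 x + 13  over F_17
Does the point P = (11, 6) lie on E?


Check whether y^2 = x^3 + 14 x + 13 (mod 17) for (x, y) = (11, 6).
LHS: y^2 = 6^2 mod 17 = 2
RHS: x^3 + 14 x + 13 = 11^3 + 14*11 + 13 mod 17 = 2
LHS = RHS

Yes, on the curve


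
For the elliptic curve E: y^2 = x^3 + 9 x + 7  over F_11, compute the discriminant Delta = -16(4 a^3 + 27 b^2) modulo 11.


4 a^3 + 27 b^2 = 4*9^3 + 27*7^2 = 2916 + 1323 = 4239
Delta = -16 * (4239) = -67824
Delta mod 11 = 2

Delta = 2 (mod 11)


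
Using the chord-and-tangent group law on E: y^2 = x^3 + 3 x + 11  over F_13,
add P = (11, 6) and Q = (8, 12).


P != Q, so use the chord formula.
s = (y2 - y1) / (x2 - x1) = (6) / (10) mod 13 = 11
x3 = s^2 - x1 - x2 mod 13 = 11^2 - 11 - 8 = 11
y3 = s (x1 - x3) - y1 mod 13 = 11 * (11 - 11) - 6 = 7

P + Q = (11, 7)


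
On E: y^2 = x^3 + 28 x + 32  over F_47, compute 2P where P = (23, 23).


Doubling: s = (3 x1^2 + a) / (2 y1)
s = (3*23^2 + 28) / (2*23) mod 47 = 30
x3 = s^2 - 2 x1 mod 47 = 30^2 - 2*23 = 8
y3 = s (x1 - x3) - y1 mod 47 = 30 * (23 - 8) - 23 = 4

2P = (8, 4)


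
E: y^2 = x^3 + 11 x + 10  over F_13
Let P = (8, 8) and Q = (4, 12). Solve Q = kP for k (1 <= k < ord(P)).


Enumerate multiples of P until we hit Q = (4, 12):
  1P = (8, 8)
  2P = (7, 12)
  3P = (1, 3)
  4P = (0, 7)
  5P = (4, 12)
Match found at i = 5.

k = 5


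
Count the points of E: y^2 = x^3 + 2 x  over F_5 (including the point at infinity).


For each x in F_5, count y with y^2 = x^3 + 2 x + 0 mod 5:
  x = 0: RHS = 0, y in [0]  -> 1 point(s)
Affine points: 1. Add the point at infinity: total = 2.

#E(F_5) = 2


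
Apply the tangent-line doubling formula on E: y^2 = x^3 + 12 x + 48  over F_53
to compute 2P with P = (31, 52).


Doubling: s = (3 x1^2 + a) / (2 y1)
s = (3*31^2 + 12) / (2*52) mod 53 = 10
x3 = s^2 - 2 x1 mod 53 = 10^2 - 2*31 = 38
y3 = s (x1 - x3) - y1 mod 53 = 10 * (31 - 38) - 52 = 37

2P = (38, 37)


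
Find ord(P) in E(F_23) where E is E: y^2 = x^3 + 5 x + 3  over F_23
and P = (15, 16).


Compute successive multiples of P until we hit O:
  1P = (15, 16)
  2P = (9, 8)
  3P = (11, 20)
  4P = (21, 13)
  5P = (16, 19)
  6P = (1, 3)
  7P = (0, 16)
  8P = (8, 7)
  ... (continuing to 23P)
  23P = O

ord(P) = 23


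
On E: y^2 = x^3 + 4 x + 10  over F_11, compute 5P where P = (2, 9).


k = 5 = 101_2 (binary, LSB first: 101)
Double-and-add from P = (2, 9):
  bit 0 = 1: acc = O + (2, 9) = (2, 9)
  bit 1 = 0: acc unchanged = (2, 9)
  bit 2 = 1: acc = (2, 9) + (10, 4) = (3, 4)

5P = (3, 4)


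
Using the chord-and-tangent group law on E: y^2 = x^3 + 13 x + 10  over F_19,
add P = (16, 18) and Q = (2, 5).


P != Q, so use the chord formula.
s = (y2 - y1) / (x2 - x1) = (6) / (5) mod 19 = 5
x3 = s^2 - x1 - x2 mod 19 = 5^2 - 16 - 2 = 7
y3 = s (x1 - x3) - y1 mod 19 = 5 * (16 - 7) - 18 = 8

P + Q = (7, 8)


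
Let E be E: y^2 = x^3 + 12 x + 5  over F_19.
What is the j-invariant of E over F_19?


Delta = -16(4 a^3 + 27 b^2) mod 19 = 18
-1728 * (4 a)^3 = -1728 * (4*12)^3 mod 19 = 12
j = 12 * 18^(-1) mod 19 = 7

j = 7 (mod 19)


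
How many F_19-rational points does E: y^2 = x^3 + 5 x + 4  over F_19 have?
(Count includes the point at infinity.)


For each x in F_19, count y with y^2 = x^3 + 5 x + 4 mod 19:
  x = 0: RHS = 4, y in [2, 17]  -> 2 point(s)
  x = 8: RHS = 5, y in [9, 10]  -> 2 point(s)
  x = 10: RHS = 9, y in [3, 16]  -> 2 point(s)
  x = 12: RHS = 6, y in [5, 14]  -> 2 point(s)
  x = 13: RHS = 5, y in [9, 10]  -> 2 point(s)
  x = 14: RHS = 6, y in [5, 14]  -> 2 point(s)
  x = 16: RHS = 0, y in [0]  -> 1 point(s)
  x = 17: RHS = 5, y in [9, 10]  -> 2 point(s)
  x = 18: RHS = 17, y in [6, 13]  -> 2 point(s)
Affine points: 17. Add the point at infinity: total = 18.

#E(F_19) = 18


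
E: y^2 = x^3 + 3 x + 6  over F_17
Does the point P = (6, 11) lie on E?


Check whether y^2 = x^3 + 3 x + 6 (mod 17) for (x, y) = (6, 11).
LHS: y^2 = 11^2 mod 17 = 2
RHS: x^3 + 3 x + 6 = 6^3 + 3*6 + 6 mod 17 = 2
LHS = RHS

Yes, on the curve


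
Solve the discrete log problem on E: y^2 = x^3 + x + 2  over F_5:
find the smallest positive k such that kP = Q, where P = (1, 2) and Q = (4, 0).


Enumerate multiples of P until we hit Q = (4, 0):
  1P = (1, 2)
  2P = (4, 0)
Match found at i = 2.

k = 2


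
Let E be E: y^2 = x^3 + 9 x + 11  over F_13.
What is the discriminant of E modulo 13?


4 a^3 + 27 b^2 = 4*9^3 + 27*11^2 = 2916 + 3267 = 6183
Delta = -16 * (6183) = -98928
Delta mod 13 = 2

Delta = 2 (mod 13)


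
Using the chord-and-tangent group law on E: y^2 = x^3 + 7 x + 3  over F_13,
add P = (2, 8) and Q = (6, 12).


P != Q, so use the chord formula.
s = (y2 - y1) / (x2 - x1) = (4) / (4) mod 13 = 1
x3 = s^2 - x1 - x2 mod 13 = 1^2 - 2 - 6 = 6
y3 = s (x1 - x3) - y1 mod 13 = 1 * (2 - 6) - 8 = 1

P + Q = (6, 1)


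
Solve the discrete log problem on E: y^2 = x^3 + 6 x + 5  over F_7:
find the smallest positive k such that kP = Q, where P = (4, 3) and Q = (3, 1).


Enumerate multiples of P until we hit Q = (3, 1):
  1P = (4, 3)
  2P = (3, 6)
  3P = (2, 5)
  4P = (2, 2)
  5P = (3, 1)
Match found at i = 5.

k = 5


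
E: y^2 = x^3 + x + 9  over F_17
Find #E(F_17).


For each x in F_17, count y with y^2 = x^3 + 1 x + 9 mod 17:
  x = 0: RHS = 9, y in [3, 14]  -> 2 point(s)
  x = 2: RHS = 2, y in [6, 11]  -> 2 point(s)
  x = 4: RHS = 9, y in [3, 14]  -> 2 point(s)
  x = 7: RHS = 2, y in [6, 11]  -> 2 point(s)
  x = 8: RHS = 2, y in [6, 11]  -> 2 point(s)
  x = 9: RHS = 16, y in [4, 13]  -> 2 point(s)
  x = 10: RHS = 16, y in [4, 13]  -> 2 point(s)
  x = 11: RHS = 8, y in [5, 12]  -> 2 point(s)
  x = 12: RHS = 15, y in [7, 10]  -> 2 point(s)
  x = 13: RHS = 9, y in [3, 14]  -> 2 point(s)
  x = 14: RHS = 13, y in [8, 9]  -> 2 point(s)
  x = 15: RHS = 16, y in [4, 13]  -> 2 point(s)
Affine points: 24. Add the point at infinity: total = 25.

#E(F_17) = 25


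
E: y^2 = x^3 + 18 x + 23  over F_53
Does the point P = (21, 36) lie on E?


Check whether y^2 = x^3 + 18 x + 23 (mod 53) for (x, y) = (21, 36).
LHS: y^2 = 36^2 mod 53 = 24
RHS: x^3 + 18 x + 23 = 21^3 + 18*21 + 23 mod 53 = 16
LHS != RHS

No, not on the curve


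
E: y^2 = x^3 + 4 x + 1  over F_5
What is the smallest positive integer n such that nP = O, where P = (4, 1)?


Compute successive multiples of P until we hit O:
  1P = (4, 1)
  2P = (3, 0)
  3P = (4, 4)
  4P = O

ord(P) = 4


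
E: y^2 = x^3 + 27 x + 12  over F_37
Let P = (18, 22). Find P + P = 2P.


Doubling: s = (3 x1^2 + a) / (2 y1)
s = (3*18^2 + 27) / (2*22) mod 37 = 0
x3 = s^2 - 2 x1 mod 37 = 0^2 - 2*18 = 1
y3 = s (x1 - x3) - y1 mod 37 = 0 * (18 - 1) - 22 = 15

2P = (1, 15)


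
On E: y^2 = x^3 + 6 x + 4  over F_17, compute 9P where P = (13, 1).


k = 9 = 1001_2 (binary, LSB first: 1001)
Double-and-add from P = (13, 1):
  bit 0 = 1: acc = O + (13, 1) = (13, 1)
  bit 1 = 0: acc unchanged = (13, 1)
  bit 2 = 0: acc unchanged = (13, 1)
  bit 3 = 1: acc = (13, 1) + (3, 7) = (0, 15)

9P = (0, 15)


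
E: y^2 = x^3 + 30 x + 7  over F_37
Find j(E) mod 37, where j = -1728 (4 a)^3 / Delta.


Delta = -16(4 a^3 + 27 b^2) mod 37 = 7
-1728 * (4 a)^3 = -1728 * (4*30)^3 mod 37 = 27
j = 27 * 7^(-1) mod 37 = 25

j = 25 (mod 37)


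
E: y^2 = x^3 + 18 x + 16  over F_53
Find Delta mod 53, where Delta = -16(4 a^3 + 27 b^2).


4 a^3 + 27 b^2 = 4*18^3 + 27*16^2 = 23328 + 6912 = 30240
Delta = -16 * (30240) = -483840
Delta mod 53 = 50

Delta = 50 (mod 53)


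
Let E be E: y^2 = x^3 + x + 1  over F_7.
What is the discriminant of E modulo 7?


4 a^3 + 27 b^2 = 4*1^3 + 27*1^2 = 4 + 27 = 31
Delta = -16 * (31) = -496
Delta mod 7 = 1

Delta = 1 (mod 7)


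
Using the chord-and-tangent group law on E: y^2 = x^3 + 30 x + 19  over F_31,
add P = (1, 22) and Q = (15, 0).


P != Q, so use the chord formula.
s = (y2 - y1) / (x2 - x1) = (9) / (14) mod 31 = 25
x3 = s^2 - x1 - x2 mod 31 = 25^2 - 1 - 15 = 20
y3 = s (x1 - x3) - y1 mod 31 = 25 * (1 - 20) - 22 = 30

P + Q = (20, 30)


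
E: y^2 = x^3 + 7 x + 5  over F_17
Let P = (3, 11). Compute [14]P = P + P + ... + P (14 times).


k = 14 = 1110_2 (binary, LSB first: 0111)
Double-and-add from P = (3, 11):
  bit 0 = 0: acc unchanged = O
  bit 1 = 1: acc = O + (11, 6) = (11, 6)
  bit 2 = 1: acc = (11, 6) + (14, 12) = (13, 7)
  bit 3 = 1: acc = (13, 7) + (6, 5) = (13, 10)

14P = (13, 10)


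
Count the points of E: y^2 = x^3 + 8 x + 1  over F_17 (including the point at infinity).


For each x in F_17, count y with y^2 = x^3 + 8 x + 1 mod 17:
  x = 0: RHS = 1, y in [1, 16]  -> 2 point(s)
  x = 2: RHS = 8, y in [5, 12]  -> 2 point(s)
  x = 3: RHS = 1, y in [1, 16]  -> 2 point(s)
  x = 5: RHS = 13, y in [8, 9]  -> 2 point(s)
  x = 7: RHS = 9, y in [3, 14]  -> 2 point(s)
  x = 8: RHS = 16, y in [4, 13]  -> 2 point(s)
  x = 11: RHS = 9, y in [3, 14]  -> 2 point(s)
  x = 14: RHS = 1, y in [1, 16]  -> 2 point(s)
  x = 16: RHS = 9, y in [3, 14]  -> 2 point(s)
Affine points: 18. Add the point at infinity: total = 19.

#E(F_17) = 19


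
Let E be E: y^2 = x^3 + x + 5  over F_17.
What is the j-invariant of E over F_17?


Delta = -16(4 a^3 + 27 b^2) mod 17 = 16
-1728 * (4 a)^3 = -1728 * (4*1)^3 mod 17 = 10
j = 10 * 16^(-1) mod 17 = 7

j = 7 (mod 17)


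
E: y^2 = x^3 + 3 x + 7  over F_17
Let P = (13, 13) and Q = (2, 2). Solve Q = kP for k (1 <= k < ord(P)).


Enumerate multiples of P until we hit Q = (2, 2):
  1P = (13, 13)
  2P = (8, 4)
  3P = (4, 10)
  4P = (2, 2)
Match found at i = 4.

k = 4


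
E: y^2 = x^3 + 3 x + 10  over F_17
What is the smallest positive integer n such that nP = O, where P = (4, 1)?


Compute successive multiples of P until we hit O:
  1P = (4, 1)
  2P = (9, 16)
  3P = (13, 6)
  4P = (15, 8)
  5P = (14, 5)
  6P = (8, 11)
  7P = (7, 0)
  8P = (8, 6)
  ... (continuing to 14P)
  14P = O

ord(P) = 14


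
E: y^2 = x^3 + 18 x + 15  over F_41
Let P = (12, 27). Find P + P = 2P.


Doubling: s = (3 x1^2 + a) / (2 y1)
s = (3*12^2 + 18) / (2*27) mod 41 = 22
x3 = s^2 - 2 x1 mod 41 = 22^2 - 2*12 = 9
y3 = s (x1 - x3) - y1 mod 41 = 22 * (12 - 9) - 27 = 39

2P = (9, 39)


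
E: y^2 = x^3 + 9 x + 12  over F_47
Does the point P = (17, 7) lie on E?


Check whether y^2 = x^3 + 9 x + 12 (mod 47) for (x, y) = (17, 7).
LHS: y^2 = 7^2 mod 47 = 2
RHS: x^3 + 9 x + 12 = 17^3 + 9*17 + 12 mod 47 = 2
LHS = RHS

Yes, on the curve


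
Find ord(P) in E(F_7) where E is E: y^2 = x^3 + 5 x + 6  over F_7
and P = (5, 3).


Compute successive multiples of P until we hit O:
  1P = (5, 3)
  2P = (6, 0)
  3P = (5, 4)
  4P = O

ord(P) = 4


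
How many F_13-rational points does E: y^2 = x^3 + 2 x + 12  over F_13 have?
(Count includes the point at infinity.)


For each x in F_13, count y with y^2 = x^3 + 2 x + 12 mod 13:
  x = 0: RHS = 12, y in [5, 8]  -> 2 point(s)
  x = 5: RHS = 4, y in [2, 11]  -> 2 point(s)
  x = 11: RHS = 0, y in [0]  -> 1 point(s)
  x = 12: RHS = 9, y in [3, 10]  -> 2 point(s)
Affine points: 7. Add the point at infinity: total = 8.

#E(F_13) = 8


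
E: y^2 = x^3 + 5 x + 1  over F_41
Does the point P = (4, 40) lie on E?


Check whether y^2 = x^3 + 5 x + 1 (mod 41) for (x, y) = (4, 40).
LHS: y^2 = 40^2 mod 41 = 1
RHS: x^3 + 5 x + 1 = 4^3 + 5*4 + 1 mod 41 = 3
LHS != RHS

No, not on the curve


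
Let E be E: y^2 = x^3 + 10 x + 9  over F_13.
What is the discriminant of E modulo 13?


4 a^3 + 27 b^2 = 4*10^3 + 27*9^2 = 4000 + 2187 = 6187
Delta = -16 * (6187) = -98992
Delta mod 13 = 3

Delta = 3 (mod 13)


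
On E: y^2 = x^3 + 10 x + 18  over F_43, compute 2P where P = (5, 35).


Doubling: s = (3 x1^2 + a) / (2 y1)
s = (3*5^2 + 10) / (2*35) mod 43 = 35
x3 = s^2 - 2 x1 mod 43 = 35^2 - 2*5 = 11
y3 = s (x1 - x3) - y1 mod 43 = 35 * (5 - 11) - 35 = 13

2P = (11, 13)


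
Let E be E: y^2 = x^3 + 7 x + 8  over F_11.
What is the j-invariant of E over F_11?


Delta = -16(4 a^3 + 27 b^2) mod 11 = 10
-1728 * (4 a)^3 = -1728 * (4*7)^3 mod 11 = 4
j = 4 * 10^(-1) mod 11 = 7

j = 7 (mod 11)


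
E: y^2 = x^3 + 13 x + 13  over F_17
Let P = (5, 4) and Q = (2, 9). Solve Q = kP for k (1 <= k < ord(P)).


Enumerate multiples of P until we hit Q = (2, 9):
  1P = (5, 4)
  2P = (9, 3)
  3P = (2, 8)
  4P = (8, 0)
  5P = (2, 9)
Match found at i = 5.

k = 5


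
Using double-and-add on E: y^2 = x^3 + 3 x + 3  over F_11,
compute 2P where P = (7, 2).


k = 2 = 10_2 (binary, LSB first: 01)
Double-and-add from P = (7, 2):
  bit 0 = 0: acc unchanged = O
  bit 1 = 1: acc = O + (9, 0) = (9, 0)

2P = (9, 0)


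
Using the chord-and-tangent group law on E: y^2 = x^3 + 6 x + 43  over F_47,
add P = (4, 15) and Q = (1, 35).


P != Q, so use the chord formula.
s = (y2 - y1) / (x2 - x1) = (20) / (44) mod 47 = 9
x3 = s^2 - x1 - x2 mod 47 = 9^2 - 4 - 1 = 29
y3 = s (x1 - x3) - y1 mod 47 = 9 * (4 - 29) - 15 = 42

P + Q = (29, 42)


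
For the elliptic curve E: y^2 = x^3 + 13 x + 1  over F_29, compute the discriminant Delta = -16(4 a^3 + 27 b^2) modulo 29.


4 a^3 + 27 b^2 = 4*13^3 + 27*1^2 = 8788 + 27 = 8815
Delta = -16 * (8815) = -141040
Delta mod 29 = 16

Delta = 16 (mod 29)


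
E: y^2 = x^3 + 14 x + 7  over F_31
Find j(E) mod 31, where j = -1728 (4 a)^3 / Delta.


Delta = -16(4 a^3 + 27 b^2) mod 31 = 4
-1728 * (4 a)^3 = -1728 * (4*14)^3 mod 31 = 8
j = 8 * 4^(-1) mod 31 = 2

j = 2 (mod 31)


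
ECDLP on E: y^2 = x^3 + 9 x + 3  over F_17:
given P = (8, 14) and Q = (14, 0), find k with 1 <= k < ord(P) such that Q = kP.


Enumerate multiples of P until we hit Q = (14, 0):
  1P = (8, 14)
  2P = (14, 0)
Match found at i = 2.

k = 2


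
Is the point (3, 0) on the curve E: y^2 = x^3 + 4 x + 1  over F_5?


Check whether y^2 = x^3 + 4 x + 1 (mod 5) for (x, y) = (3, 0).
LHS: y^2 = 0^2 mod 5 = 0
RHS: x^3 + 4 x + 1 = 3^3 + 4*3 + 1 mod 5 = 0
LHS = RHS

Yes, on the curve


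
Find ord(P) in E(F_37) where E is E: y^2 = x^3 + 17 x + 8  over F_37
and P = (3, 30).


Compute successive multiples of P until we hit O:
  1P = (3, 30)
  2P = (22, 35)
  3P = (1, 27)
  4P = (26, 28)
  5P = (5, 12)
  6P = (36, 8)
  7P = (19, 30)
  8P = (15, 7)
  ... (continuing to 46P)
  46P = O

ord(P) = 46


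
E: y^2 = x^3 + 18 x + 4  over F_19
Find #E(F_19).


For each x in F_19, count y with y^2 = x^3 + 18 x + 4 mod 19:
  x = 0: RHS = 4, y in [2, 17]  -> 2 point(s)
  x = 1: RHS = 4, y in [2, 17]  -> 2 point(s)
  x = 3: RHS = 9, y in [3, 16]  -> 2 point(s)
  x = 4: RHS = 7, y in [8, 11]  -> 2 point(s)
  x = 6: RHS = 5, y in [9, 10]  -> 2 point(s)
  x = 7: RHS = 17, y in [6, 13]  -> 2 point(s)
  x = 10: RHS = 6, y in [5, 14]  -> 2 point(s)
  x = 14: RHS = 17, y in [6, 13]  -> 2 point(s)
  x = 15: RHS = 1, y in [1, 18]  -> 2 point(s)
  x = 17: RHS = 17, y in [6, 13]  -> 2 point(s)
  x = 18: RHS = 4, y in [2, 17]  -> 2 point(s)
Affine points: 22. Add the point at infinity: total = 23.

#E(F_19) = 23


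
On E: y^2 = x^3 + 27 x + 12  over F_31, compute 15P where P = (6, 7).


k = 15 = 1111_2 (binary, LSB first: 1111)
Double-and-add from P = (6, 7):
  bit 0 = 1: acc = O + (6, 7) = (6, 7)
  bit 1 = 1: acc = (6, 7) + (28, 20) = (1, 3)
  bit 2 = 1: acc = (1, 3) + (11, 20) = (16, 18)
  bit 3 = 1: acc = (16, 18) + (13, 7) = (12, 7)

15P = (12, 7)


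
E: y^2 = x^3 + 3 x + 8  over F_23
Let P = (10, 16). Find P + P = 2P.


Doubling: s = (3 x1^2 + a) / (2 y1)
s = (3*10^2 + 3) / (2*16) mod 23 = 3
x3 = s^2 - 2 x1 mod 23 = 3^2 - 2*10 = 12
y3 = s (x1 - x3) - y1 mod 23 = 3 * (10 - 12) - 16 = 1

2P = (12, 1)


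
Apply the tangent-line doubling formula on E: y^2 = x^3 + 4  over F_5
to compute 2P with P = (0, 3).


Doubling: s = (3 x1^2 + a) / (2 y1)
s = (3*0^2 + 0) / (2*3) mod 5 = 0
x3 = s^2 - 2 x1 mod 5 = 0^2 - 2*0 = 0
y3 = s (x1 - x3) - y1 mod 5 = 0 * (0 - 0) - 3 = 2

2P = (0, 2)
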